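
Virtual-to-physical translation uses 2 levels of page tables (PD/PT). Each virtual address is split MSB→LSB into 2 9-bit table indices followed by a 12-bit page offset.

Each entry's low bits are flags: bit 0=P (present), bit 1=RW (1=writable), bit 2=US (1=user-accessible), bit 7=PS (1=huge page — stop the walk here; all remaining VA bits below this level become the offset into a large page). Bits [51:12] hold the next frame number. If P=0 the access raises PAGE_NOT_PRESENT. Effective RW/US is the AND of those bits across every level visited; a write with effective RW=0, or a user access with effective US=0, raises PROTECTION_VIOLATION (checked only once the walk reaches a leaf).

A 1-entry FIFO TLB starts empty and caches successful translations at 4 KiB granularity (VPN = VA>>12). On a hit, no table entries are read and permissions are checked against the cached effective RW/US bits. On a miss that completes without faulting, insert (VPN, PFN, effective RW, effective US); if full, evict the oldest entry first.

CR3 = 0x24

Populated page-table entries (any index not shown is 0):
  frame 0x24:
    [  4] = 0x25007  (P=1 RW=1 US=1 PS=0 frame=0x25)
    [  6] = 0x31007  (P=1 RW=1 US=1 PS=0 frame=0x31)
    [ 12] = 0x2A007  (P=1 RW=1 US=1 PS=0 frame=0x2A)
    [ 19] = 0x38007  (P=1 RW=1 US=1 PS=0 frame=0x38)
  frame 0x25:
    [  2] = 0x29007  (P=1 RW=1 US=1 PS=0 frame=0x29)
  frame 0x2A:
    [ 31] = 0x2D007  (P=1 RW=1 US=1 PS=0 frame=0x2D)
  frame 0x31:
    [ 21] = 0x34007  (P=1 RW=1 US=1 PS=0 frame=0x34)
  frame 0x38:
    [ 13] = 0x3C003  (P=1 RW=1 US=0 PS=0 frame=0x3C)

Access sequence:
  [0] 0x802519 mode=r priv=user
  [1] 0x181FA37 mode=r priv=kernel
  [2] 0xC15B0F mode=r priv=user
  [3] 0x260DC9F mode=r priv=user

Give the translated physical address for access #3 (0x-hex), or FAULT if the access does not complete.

Walk each access:
#0 VA=0x802519 (r,user):
  L0: frame=0x24 idx=4 entry=0x25007 [P=1 RW=1 US=1 PS=0]
  L1: frame=0x25 idx=2 entry=0x29007 [P=1 RW=1 US=1 PS=0]
  ✓ 0x29519  — 2 lookups
#1 VA=0x181FA37 (r,kernel):
  L0: frame=0x24 idx=12 entry=0x2A007 [P=1 RW=1 US=1 PS=0]
  L1: frame=0x2A idx=31 entry=0x2D007 [P=1 RW=1 US=1 PS=0]
  ✓ 0x2DA37  — 2 lookups
#2 VA=0xC15B0F (r,user):
  L0: frame=0x24 idx=6 entry=0x31007 [P=1 RW=1 US=1 PS=0]
  L1: frame=0x31 idx=21 entry=0x34007 [P=1 RW=1 US=1 PS=0]
  ✓ 0x34B0F  — 2 lookups
#3 VA=0x260DC9F (r,user):
  L0: frame=0x24 idx=19 entry=0x38007 [P=1 RW=1 US=1 PS=0]
  L1: frame=0x38 idx=13 entry=0x3C003 [P=1 RW=1 US=0 PS=0]
  ⇒ fault: PROTECTION_VIOLATION  — 2 lookups

Access #3 PA: FAULT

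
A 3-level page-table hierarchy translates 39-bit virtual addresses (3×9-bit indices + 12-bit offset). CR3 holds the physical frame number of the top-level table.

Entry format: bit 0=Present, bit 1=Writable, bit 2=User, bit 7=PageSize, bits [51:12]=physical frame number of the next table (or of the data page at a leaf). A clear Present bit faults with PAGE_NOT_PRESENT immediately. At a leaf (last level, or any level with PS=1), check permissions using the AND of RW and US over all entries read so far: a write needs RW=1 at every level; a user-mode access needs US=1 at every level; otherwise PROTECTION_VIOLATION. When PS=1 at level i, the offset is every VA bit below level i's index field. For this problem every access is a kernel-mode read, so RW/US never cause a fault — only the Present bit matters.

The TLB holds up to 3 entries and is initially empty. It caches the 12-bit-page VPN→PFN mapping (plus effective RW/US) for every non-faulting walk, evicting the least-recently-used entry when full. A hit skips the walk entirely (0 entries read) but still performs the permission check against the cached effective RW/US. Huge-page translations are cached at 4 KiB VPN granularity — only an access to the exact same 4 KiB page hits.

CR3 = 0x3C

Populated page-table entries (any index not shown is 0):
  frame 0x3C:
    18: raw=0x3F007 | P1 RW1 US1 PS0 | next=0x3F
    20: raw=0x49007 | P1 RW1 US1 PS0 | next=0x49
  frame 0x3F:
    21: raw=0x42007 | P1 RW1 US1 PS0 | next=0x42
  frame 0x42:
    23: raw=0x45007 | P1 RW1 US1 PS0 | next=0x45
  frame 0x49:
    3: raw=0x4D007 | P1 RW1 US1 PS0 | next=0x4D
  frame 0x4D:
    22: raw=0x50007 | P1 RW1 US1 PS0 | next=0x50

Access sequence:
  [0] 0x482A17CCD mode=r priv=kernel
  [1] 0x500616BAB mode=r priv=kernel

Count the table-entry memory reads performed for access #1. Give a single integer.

Walk each access:
#0 VA=0x482A17CCD (r,kernel):
  L0 @0x3C[18] → 0x3F007  P=1,RW=1,US=1,PS=0
  L1 @0x3F[21] → 0x42007  P=1,RW=1,US=1,PS=0
  L2 @0x42[23] → 0x45007  P=1,RW=1,US=1,PS=0
  ✓ 0x45CCD  — 3 lookups
#1 VA=0x500616BAB (r,kernel):
  L0 @0x3C[20] → 0x49007  P=1,RW=1,US=1,PS=0
  L1 @0x49[3] → 0x4D007  P=1,RW=1,US=1,PS=0
  L2 @0x4D[22] → 0x50007  P=1,RW=1,US=1,PS=0
  ✓ 0x50BAB  — 3 lookups

Entries read for #1: 3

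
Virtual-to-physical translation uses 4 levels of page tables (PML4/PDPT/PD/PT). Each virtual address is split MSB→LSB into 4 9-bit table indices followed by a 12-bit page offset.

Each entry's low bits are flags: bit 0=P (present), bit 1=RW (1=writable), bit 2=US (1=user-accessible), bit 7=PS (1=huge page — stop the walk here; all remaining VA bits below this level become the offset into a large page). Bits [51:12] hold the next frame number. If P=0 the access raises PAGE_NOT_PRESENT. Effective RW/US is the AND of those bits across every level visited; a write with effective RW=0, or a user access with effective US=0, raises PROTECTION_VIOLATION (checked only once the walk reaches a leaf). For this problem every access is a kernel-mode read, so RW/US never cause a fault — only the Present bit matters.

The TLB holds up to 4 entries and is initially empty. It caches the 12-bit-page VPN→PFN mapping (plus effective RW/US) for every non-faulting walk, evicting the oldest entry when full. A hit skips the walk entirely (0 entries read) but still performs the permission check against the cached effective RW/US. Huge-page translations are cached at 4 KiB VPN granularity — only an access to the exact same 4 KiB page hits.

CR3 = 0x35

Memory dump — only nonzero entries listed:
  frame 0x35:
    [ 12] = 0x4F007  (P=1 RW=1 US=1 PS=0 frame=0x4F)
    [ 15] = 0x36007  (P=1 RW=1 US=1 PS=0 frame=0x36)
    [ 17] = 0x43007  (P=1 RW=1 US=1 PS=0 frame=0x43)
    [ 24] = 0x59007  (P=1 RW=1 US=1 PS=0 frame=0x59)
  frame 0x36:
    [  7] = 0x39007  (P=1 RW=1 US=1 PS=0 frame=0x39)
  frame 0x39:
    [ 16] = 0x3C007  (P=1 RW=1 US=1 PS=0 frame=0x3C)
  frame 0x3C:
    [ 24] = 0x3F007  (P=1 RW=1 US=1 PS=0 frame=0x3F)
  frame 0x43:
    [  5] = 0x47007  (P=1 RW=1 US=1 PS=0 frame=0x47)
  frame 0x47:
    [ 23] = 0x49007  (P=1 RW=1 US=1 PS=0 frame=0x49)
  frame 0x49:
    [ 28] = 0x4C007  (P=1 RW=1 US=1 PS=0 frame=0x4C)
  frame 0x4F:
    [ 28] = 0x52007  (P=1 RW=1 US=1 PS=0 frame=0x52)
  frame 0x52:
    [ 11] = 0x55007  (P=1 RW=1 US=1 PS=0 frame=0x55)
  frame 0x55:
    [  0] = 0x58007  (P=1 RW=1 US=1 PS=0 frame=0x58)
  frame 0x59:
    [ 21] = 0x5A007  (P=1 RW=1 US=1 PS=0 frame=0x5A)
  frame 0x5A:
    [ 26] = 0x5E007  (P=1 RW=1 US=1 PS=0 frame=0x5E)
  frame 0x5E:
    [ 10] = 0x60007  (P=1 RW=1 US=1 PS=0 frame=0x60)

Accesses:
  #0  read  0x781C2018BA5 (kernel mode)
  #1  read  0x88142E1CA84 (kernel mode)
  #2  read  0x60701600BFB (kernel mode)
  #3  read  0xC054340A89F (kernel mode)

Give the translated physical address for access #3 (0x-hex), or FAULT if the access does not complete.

Trace:
#0 VA=0x781C2018BA5 (r,kernel):
  L0 @0x35[15] → 0x36007  P=1,RW=1,US=1,PS=0
  L1 @0x36[7] → 0x39007  P=1,RW=1,US=1,PS=0
  L2 @0x39[16] → 0x3C007  P=1,RW=1,US=1,PS=0
  L3 @0x3C[24] → 0x3F007  P=1,RW=1,US=1,PS=0
  → PA=0x3FBA5  (4 entries read)
#1 VA=0x88142E1CA84 (r,kernel):
  L0 @0x35[17] → 0x43007  P=1,RW=1,US=1,PS=0
  L1 @0x43[5] → 0x47007  P=1,RW=1,US=1,PS=0
  L2 @0x47[23] → 0x49007  P=1,RW=1,US=1,PS=0
  L3 @0x49[28] → 0x4C007  P=1,RW=1,US=1,PS=0
  → PA=0x4CA84  (4 entries read)
#2 VA=0x60701600BFB (r,kernel):
  L0 @0x35[12] → 0x4F007  P=1,RW=1,US=1,PS=0
  L1 @0x4F[28] → 0x52007  P=1,RW=1,US=1,PS=0
  L2 @0x52[11] → 0x55007  P=1,RW=1,US=1,PS=0
  L3 @0x55[0] → 0x58007  P=1,RW=1,US=1,PS=0
  → PA=0x58BFB  (4 entries read)
#3 VA=0xC054340A89F (r,kernel):
  L0 @0x35[24] → 0x59007  P=1,RW=1,US=1,PS=0
  L1 @0x59[21] → 0x5A007  P=1,RW=1,US=1,PS=0
  L2 @0x5A[26] → 0x5E007  P=1,RW=1,US=1,PS=0
  L3 @0x5E[10] → 0x60007  P=1,RW=1,US=1,PS=0
  → PA=0x6089F  (4 entries read)

Access #3 PA: 0x6089F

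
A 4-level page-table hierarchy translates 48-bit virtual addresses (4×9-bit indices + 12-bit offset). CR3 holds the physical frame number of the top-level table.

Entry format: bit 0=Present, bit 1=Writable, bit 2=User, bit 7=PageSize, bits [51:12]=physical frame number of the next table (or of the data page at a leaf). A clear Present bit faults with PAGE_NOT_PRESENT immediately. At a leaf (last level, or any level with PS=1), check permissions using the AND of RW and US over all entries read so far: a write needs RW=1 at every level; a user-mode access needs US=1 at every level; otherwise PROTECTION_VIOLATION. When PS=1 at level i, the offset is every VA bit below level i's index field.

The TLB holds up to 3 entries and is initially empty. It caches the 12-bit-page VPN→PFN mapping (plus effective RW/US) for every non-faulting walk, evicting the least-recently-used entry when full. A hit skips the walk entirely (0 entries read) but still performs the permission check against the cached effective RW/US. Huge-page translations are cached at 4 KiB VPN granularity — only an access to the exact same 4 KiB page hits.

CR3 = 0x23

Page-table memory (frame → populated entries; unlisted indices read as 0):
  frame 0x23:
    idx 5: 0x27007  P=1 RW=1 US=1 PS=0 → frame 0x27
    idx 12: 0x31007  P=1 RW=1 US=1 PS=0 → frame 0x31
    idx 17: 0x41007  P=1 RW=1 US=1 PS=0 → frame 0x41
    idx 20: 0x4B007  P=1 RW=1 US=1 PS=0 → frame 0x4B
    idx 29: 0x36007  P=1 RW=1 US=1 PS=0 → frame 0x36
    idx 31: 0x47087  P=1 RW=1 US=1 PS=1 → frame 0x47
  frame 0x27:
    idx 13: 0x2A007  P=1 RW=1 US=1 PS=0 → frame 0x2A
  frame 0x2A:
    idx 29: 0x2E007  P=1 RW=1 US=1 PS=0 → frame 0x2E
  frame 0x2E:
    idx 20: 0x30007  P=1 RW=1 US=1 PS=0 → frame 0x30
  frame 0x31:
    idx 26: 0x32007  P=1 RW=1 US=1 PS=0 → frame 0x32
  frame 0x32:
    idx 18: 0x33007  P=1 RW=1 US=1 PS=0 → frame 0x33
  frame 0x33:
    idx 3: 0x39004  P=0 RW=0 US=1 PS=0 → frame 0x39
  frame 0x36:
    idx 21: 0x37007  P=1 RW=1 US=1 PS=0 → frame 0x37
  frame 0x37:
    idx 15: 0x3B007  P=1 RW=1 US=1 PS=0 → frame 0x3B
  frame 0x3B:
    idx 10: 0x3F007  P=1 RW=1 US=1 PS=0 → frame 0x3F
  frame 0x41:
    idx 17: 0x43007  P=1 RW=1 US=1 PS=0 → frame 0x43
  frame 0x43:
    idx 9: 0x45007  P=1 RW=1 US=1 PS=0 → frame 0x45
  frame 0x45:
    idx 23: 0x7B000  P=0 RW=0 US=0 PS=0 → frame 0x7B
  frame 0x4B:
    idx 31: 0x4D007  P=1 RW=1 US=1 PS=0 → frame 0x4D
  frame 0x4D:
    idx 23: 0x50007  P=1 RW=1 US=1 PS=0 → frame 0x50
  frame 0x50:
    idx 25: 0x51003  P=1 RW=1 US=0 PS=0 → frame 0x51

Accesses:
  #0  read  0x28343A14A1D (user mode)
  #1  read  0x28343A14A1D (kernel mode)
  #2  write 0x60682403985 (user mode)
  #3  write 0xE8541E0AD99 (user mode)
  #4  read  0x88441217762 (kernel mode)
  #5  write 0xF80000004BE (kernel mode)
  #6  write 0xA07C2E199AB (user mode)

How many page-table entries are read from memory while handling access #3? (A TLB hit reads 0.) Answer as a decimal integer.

Trace:
#0 VA=0x28343A14A1D (r,user):
  L0 @0x23[5] → 0x27007  P=1,RW=1,US=1,PS=0
  L1 @0x27[13] → 0x2A007  P=1,RW=1,US=1,PS=0
  L2 @0x2A[29] → 0x2E007  P=1,RW=1,US=1,PS=0
  L3 @0x2E[20] → 0x30007  P=1,RW=1,US=1,PS=0
  ⇒ phys 0x30A1D  [4 reads]
#1 VA=0x28343A14A1D (r,kernel):
  TLB hit vpn=0x28343A14 → PA=0x30A1D
#2 VA=0x60682403985 (w,user):
  L0 @0x23[12] → 0x31007  P=1,RW=1,US=1,PS=0
  L1 @0x31[26] → 0x32007  P=1,RW=1,US=1,PS=0
  L2 @0x32[18] → 0x33007  P=1,RW=1,US=1,PS=0
  L3 @0x33[3] → 0x39004  P=0,RW=0,US=1,PS=0
  ✗ PAGE_NOT_PRESENT  [4 reads]
#3 VA=0xE8541E0AD99 (w,user):
  L0 @0x23[29] → 0x36007  P=1,RW=1,US=1,PS=0
  L1 @0x36[21] → 0x37007  P=1,RW=1,US=1,PS=0
  L2 @0x37[15] → 0x3B007  P=1,RW=1,US=1,PS=0
  L3 @0x3B[10] → 0x3F007  P=1,RW=1,US=1,PS=0
  ⇒ phys 0x3FD99  [4 reads]
#4 VA=0x88441217762 (r,kernel):
  L0 @0x23[17] → 0x41007  P=1,RW=1,US=1,PS=0
  L1 @0x41[17] → 0x43007  P=1,RW=1,US=1,PS=0
  L2 @0x43[9] → 0x45007  P=1,RW=1,US=1,PS=0
  L3 @0x45[23] → 0x7B000  P=0,RW=0,US=0,PS=0
  ✗ PAGE_NOT_PRESENT  [4 reads]
#5 VA=0xF80000004BE (w,kernel):
  L0 @0x23[31] → 0x47087  P=1,RW=1,US=1,PS=1
  ⇒ phys 0x474BE (huge @L0)  [1 reads]
#6 VA=0xA07C2E199AB (w,user):
  L0 @0x23[20] → 0x4B007  P=1,RW=1,US=1,PS=0
  L1 @0x4B[31] → 0x4D007  P=1,RW=1,US=1,PS=0
  L2 @0x4D[23] → 0x50007  P=1,RW=1,US=1,PS=0
  L3 @0x50[25] → 0x51003  P=1,RW=1,US=0,PS=0
  ✗ PROTECTION_VIOLATION  [4 reads]

Entries read for #3: 4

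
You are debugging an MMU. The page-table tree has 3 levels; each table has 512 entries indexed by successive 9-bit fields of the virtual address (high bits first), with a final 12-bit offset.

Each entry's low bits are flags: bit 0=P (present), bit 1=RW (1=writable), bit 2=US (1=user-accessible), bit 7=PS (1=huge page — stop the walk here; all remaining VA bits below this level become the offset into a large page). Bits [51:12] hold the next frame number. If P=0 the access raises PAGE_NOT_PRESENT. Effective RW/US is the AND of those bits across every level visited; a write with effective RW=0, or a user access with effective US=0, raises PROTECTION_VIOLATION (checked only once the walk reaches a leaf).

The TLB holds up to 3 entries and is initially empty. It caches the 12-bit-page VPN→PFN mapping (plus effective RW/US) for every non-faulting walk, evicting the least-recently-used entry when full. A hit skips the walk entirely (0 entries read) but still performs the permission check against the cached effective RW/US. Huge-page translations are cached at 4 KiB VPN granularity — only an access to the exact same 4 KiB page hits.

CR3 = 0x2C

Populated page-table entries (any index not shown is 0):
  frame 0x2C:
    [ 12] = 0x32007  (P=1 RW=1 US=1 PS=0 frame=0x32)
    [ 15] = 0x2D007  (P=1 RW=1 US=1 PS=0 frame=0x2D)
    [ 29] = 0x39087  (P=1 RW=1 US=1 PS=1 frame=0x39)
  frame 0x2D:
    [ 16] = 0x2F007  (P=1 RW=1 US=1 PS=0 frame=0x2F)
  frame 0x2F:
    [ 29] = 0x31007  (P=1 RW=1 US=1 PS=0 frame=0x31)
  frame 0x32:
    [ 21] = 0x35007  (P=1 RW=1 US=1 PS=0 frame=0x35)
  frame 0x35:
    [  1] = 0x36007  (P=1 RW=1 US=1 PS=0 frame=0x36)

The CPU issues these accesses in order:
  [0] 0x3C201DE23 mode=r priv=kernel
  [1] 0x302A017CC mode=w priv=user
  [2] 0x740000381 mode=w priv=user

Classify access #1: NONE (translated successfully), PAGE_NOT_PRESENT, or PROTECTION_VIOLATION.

Per-access translation:
#0 VA=0x3C201DE23 (r,kernel):
  lvl0: tbl 0x2C, slot 15 ⇒ 0x2D007 (P1/RW1/US1/PS0)
  lvl1: tbl 0x2D, slot 16 ⇒ 0x2F007 (P1/RW1/US1/PS0)
  lvl2: tbl 0x2F, slot 29 ⇒ 0x31007 (P1/RW1/US1/PS0)
  ⇒ phys 0x31E23  [3 reads]
#1 VA=0x302A017CC (w,user):
  lvl0: tbl 0x2C, slot 12 ⇒ 0x32007 (P1/RW1/US1/PS0)
  lvl1: tbl 0x32, slot 21 ⇒ 0x35007 (P1/RW1/US1/PS0)
  lvl2: tbl 0x35, slot 1 ⇒ 0x36007 (P1/RW1/US1/PS0)
  ⇒ phys 0x367CC  [3 reads]
#2 VA=0x740000381 (w,user):
  lvl0: tbl 0x2C, slot 29 ⇒ 0x39087 (P1/RW1/US1/PS1)
  ⇒ phys 0x39381 (huge @L0)  [1 reads]

Access #1 fault: NONE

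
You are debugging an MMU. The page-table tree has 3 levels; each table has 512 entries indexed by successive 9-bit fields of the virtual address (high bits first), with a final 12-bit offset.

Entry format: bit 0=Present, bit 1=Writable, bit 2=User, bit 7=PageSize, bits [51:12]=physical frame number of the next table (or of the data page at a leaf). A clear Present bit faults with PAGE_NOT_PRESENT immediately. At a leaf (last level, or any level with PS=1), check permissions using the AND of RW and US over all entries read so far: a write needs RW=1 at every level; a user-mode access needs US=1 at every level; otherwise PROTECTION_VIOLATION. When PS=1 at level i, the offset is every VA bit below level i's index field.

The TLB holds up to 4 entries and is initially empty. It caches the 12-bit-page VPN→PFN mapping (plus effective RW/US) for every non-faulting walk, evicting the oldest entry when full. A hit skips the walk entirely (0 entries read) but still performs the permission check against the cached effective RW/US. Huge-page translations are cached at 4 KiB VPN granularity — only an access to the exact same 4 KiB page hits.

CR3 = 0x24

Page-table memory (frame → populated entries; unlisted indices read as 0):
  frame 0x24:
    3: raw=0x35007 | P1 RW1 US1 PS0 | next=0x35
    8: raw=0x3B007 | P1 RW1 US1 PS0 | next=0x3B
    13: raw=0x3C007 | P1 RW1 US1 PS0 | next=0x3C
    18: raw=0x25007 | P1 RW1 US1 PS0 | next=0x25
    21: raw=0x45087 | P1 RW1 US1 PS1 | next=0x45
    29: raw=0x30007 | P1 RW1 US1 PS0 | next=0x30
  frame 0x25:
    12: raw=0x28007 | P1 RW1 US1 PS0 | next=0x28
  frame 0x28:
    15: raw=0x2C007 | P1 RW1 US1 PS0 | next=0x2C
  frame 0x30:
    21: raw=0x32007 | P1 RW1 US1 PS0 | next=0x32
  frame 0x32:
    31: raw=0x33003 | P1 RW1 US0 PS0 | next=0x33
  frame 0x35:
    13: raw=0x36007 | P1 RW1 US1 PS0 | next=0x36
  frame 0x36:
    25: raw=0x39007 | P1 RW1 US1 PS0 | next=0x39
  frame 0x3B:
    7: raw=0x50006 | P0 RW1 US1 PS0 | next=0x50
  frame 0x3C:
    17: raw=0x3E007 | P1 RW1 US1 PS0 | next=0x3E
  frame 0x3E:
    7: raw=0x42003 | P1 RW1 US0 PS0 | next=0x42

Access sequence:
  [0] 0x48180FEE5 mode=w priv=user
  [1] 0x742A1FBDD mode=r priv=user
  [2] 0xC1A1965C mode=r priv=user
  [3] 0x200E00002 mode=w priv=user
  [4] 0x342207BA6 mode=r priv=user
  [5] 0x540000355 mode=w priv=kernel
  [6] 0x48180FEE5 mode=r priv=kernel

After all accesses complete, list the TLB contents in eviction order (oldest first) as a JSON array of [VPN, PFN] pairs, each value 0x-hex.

Walk each access:
#0 VA=0x48180FEE5 (w,user):
  [0] read 0x24 idx=18: raw=0x25007 flags P=1 W=1 U=1 S=0
  [1] read 0x25 idx=12: raw=0x28007 flags P=1 W=1 U=1 S=0
  [2] read 0x28 idx=15: raw=0x2C007 flags P=1 W=1 U=1 S=0
  → PA=0x2CEE5  (3 entries read)
#1 VA=0x742A1FBDD (r,user):
  [0] read 0x24 idx=29: raw=0x30007 flags P=1 W=1 U=1 S=0
  [1] read 0x30 idx=21: raw=0x32007 flags P=1 W=1 U=1 S=0
  [2] read 0x32 idx=31: raw=0x33003 flags P=1 W=1 U=0 S=0
  ✗ PROTECTION_VIOLATION  [3 reads]
#2 VA=0xC1A1965C (r,user):
  [0] read 0x24 idx=3: raw=0x35007 flags P=1 W=1 U=1 S=0
  [1] read 0x35 idx=13: raw=0x36007 flags P=1 W=1 U=1 S=0
  [2] read 0x36 idx=25: raw=0x39007 flags P=1 W=1 U=1 S=0
  → PA=0x3965C  (3 entries read)
#3 VA=0x200E00002 (w,user):
  [0] read 0x24 idx=8: raw=0x3B007 flags P=1 W=1 U=1 S=0
  [1] read 0x3B idx=7: raw=0x50006 flags P=0 W=1 U=1 S=0
  ✗ PAGE_NOT_PRESENT  [2 reads]
#4 VA=0x342207BA6 (r,user):
  [0] read 0x24 idx=13: raw=0x3C007 flags P=1 W=1 U=1 S=0
  [1] read 0x3C idx=17: raw=0x3E007 flags P=1 W=1 U=1 S=0
  [2] read 0x3E idx=7: raw=0x42003 flags P=1 W=1 U=0 S=0
  ✗ PROTECTION_VIOLATION  [3 reads]
#5 VA=0x540000355 (w,kernel):
  [0] read 0x24 idx=21: raw=0x45087 flags P=1 W=1 U=1 S=1
  → PA=0x45355 (huge @L0)  (1 entries read)
#6 VA=0x48180FEE5 (r,kernel):
  TLB hit vpn=0x48180F → PA=0x2CEE5

TLB: [["0x48180F", "0x2C"], ["0xC1A19", "0x39"], ["0x540000", "0x45"]]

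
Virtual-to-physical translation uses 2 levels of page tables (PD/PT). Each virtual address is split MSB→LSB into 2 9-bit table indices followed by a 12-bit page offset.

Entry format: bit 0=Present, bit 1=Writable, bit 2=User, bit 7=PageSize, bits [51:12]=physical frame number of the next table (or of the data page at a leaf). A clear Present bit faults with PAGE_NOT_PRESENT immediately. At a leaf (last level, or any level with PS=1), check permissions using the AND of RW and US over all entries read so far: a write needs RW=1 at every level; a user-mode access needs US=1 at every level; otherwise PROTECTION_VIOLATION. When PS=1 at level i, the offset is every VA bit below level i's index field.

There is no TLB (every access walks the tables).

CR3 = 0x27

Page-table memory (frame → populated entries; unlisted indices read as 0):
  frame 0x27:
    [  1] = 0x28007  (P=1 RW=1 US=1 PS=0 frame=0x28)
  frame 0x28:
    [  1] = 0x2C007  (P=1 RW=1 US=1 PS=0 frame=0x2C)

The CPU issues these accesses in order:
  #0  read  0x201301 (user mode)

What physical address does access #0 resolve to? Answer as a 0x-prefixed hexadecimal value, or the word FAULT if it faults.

Trace:
#0 VA=0x201301 (r,user):
  lvl0: tbl 0x27, slot 1 ⇒ 0x28007 (P1/RW1/US1/PS0)
  lvl1: tbl 0x28, slot 1 ⇒ 0x2C007 (P1/RW1/US1/PS0)
  ⇒ phys 0x2C301  [2 reads]

Access #0 PA: 0x2C301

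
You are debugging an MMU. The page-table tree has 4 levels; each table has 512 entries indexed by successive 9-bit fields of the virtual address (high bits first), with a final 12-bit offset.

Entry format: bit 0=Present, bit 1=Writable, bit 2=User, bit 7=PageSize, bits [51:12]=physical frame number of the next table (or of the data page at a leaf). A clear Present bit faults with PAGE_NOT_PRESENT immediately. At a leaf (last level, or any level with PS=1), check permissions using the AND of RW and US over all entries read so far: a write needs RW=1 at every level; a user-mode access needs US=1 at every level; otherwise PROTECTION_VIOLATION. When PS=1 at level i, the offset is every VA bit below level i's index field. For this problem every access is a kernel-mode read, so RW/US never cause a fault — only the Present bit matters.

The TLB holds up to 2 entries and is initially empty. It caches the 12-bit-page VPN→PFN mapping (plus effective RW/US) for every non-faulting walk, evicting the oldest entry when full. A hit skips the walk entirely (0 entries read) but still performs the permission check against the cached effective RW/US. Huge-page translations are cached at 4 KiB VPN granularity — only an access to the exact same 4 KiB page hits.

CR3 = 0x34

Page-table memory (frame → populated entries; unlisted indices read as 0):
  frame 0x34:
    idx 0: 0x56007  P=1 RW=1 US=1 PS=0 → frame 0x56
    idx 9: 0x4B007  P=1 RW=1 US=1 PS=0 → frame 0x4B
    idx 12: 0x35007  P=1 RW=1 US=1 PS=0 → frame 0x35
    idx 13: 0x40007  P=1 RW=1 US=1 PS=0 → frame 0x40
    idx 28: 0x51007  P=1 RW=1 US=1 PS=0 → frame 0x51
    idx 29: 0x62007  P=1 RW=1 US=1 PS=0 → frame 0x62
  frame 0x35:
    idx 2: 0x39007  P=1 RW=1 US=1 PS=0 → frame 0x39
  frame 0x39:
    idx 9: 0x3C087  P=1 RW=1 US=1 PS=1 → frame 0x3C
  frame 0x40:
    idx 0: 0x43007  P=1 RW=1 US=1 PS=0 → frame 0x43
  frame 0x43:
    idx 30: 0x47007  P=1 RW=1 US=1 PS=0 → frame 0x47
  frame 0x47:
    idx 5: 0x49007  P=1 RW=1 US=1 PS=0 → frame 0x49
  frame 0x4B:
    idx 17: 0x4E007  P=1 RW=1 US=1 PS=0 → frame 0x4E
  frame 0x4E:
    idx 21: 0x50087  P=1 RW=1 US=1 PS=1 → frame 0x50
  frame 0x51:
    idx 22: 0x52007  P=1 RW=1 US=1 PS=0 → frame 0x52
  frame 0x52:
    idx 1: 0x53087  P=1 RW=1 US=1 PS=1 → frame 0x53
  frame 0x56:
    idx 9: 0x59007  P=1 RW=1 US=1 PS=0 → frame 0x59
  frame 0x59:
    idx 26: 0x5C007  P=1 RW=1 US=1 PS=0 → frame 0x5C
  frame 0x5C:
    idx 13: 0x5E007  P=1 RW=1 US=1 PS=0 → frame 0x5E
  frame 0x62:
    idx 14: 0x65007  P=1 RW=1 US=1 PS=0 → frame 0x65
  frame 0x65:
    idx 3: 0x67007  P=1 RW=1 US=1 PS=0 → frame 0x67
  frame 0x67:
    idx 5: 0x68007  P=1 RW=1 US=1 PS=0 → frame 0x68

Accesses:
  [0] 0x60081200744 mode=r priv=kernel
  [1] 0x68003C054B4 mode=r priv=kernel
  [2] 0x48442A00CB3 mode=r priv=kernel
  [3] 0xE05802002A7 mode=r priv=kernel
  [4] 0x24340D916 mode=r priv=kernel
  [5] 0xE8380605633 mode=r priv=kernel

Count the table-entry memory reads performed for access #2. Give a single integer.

Per-access translation:
#0 VA=0x60081200744 (r,kernel):
  lvl0: tbl 0x34, slot 12 ⇒ 0x35007 (P1/RW1/US1/PS0)
  lvl1: tbl 0x35, slot 2 ⇒ 0x39007 (P1/RW1/US1/PS0)
  lvl2: tbl 0x39, slot 9 ⇒ 0x3C087 (P1/RW1/US1/PS1)
  → PA=0x3C744 (huge @L2)  (3 entries read)
#1 VA=0x68003C054B4 (r,kernel):
  lvl0: tbl 0x34, slot 13 ⇒ 0x40007 (P1/RW1/US1/PS0)
  lvl1: tbl 0x40, slot 0 ⇒ 0x43007 (P1/RW1/US1/PS0)
  lvl2: tbl 0x43, slot 30 ⇒ 0x47007 (P1/RW1/US1/PS0)
  lvl3: tbl 0x47, slot 5 ⇒ 0x49007 (P1/RW1/US1/PS0)
  → PA=0x494B4  (4 entries read)
#2 VA=0x48442A00CB3 (r,kernel):
  lvl0: tbl 0x34, slot 9 ⇒ 0x4B007 (P1/RW1/US1/PS0)
  lvl1: tbl 0x4B, slot 17 ⇒ 0x4E007 (P1/RW1/US1/PS0)
  lvl2: tbl 0x4E, slot 21 ⇒ 0x50087 (P1/RW1/US1/PS1)
  → PA=0x50CB3 (huge @L2)  (3 entries read)
#3 VA=0xE05802002A7 (r,kernel):
  lvl0: tbl 0x34, slot 28 ⇒ 0x51007 (P1/RW1/US1/PS0)
  lvl1: tbl 0x51, slot 22 ⇒ 0x52007 (P1/RW1/US1/PS0)
  lvl2: tbl 0x52, slot 1 ⇒ 0x53087 (P1/RW1/US1/PS1)
  → PA=0x532A7 (huge @L2)  (3 entries read)
#4 VA=0x24340D916 (r,kernel):
  lvl0: tbl 0x34, slot 0 ⇒ 0x56007 (P1/RW1/US1/PS0)
  lvl1: tbl 0x56, slot 9 ⇒ 0x59007 (P1/RW1/US1/PS0)
  lvl2: tbl 0x59, slot 26 ⇒ 0x5C007 (P1/RW1/US1/PS0)
  lvl3: tbl 0x5C, slot 13 ⇒ 0x5E007 (P1/RW1/US1/PS0)
  → PA=0x5E916  (4 entries read)
#5 VA=0xE8380605633 (r,kernel):
  lvl0: tbl 0x34, slot 29 ⇒ 0x62007 (P1/RW1/US1/PS0)
  lvl1: tbl 0x62, slot 14 ⇒ 0x65007 (P1/RW1/US1/PS0)
  lvl2: tbl 0x65, slot 3 ⇒ 0x67007 (P1/RW1/US1/PS0)
  lvl3: tbl 0x67, slot 5 ⇒ 0x68007 (P1/RW1/US1/PS0)
  → PA=0x68633  (4 entries read)

Entries read for #2: 3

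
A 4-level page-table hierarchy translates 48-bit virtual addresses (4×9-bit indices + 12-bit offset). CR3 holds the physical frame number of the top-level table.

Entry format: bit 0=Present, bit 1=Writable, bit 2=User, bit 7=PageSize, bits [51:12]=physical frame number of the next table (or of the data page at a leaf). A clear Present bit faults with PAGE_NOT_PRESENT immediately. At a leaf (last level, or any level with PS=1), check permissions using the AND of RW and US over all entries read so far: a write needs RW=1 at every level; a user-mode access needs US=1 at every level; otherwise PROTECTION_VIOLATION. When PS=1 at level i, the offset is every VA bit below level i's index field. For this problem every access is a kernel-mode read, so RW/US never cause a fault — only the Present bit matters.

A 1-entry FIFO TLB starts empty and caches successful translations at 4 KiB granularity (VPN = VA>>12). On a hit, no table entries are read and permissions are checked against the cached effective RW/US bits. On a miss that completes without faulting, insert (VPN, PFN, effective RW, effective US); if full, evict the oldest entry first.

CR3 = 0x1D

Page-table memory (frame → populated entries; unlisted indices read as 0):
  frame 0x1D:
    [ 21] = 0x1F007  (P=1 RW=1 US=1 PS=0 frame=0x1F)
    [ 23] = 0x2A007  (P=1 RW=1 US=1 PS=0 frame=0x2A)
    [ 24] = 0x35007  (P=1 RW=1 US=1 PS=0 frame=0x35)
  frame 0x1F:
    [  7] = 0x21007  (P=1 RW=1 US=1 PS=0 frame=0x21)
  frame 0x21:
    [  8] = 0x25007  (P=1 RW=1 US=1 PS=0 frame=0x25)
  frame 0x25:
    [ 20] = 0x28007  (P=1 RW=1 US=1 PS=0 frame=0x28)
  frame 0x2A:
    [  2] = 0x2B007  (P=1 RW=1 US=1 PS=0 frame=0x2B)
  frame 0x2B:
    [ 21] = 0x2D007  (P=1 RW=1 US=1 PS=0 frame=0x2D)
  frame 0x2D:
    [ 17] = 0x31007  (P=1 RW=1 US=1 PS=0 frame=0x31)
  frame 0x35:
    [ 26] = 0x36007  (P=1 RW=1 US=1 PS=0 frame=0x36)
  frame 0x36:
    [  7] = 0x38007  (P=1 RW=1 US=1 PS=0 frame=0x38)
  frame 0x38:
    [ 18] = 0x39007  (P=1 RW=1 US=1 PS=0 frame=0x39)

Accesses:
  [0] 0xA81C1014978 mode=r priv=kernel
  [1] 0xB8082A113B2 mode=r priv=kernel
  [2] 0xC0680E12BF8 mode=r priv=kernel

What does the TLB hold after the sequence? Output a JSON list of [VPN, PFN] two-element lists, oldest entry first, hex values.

Trace:
#0 VA=0xA81C1014978 (r,kernel):
  L0 @0x1D[21] → 0x1F007  P=1,RW=1,US=1,PS=0
  L1 @0x1F[7] → 0x21007  P=1,RW=1,US=1,PS=0
  L2 @0x21[8] → 0x25007  P=1,RW=1,US=1,PS=0
  L3 @0x25[20] → 0x28007  P=1,RW=1,US=1,PS=0
  ⇒ phys 0x28978  [4 reads]
#1 VA=0xB8082A113B2 (r,kernel):
  L0 @0x1D[23] → 0x2A007  P=1,RW=1,US=1,PS=0
  L1 @0x2A[2] → 0x2B007  P=1,RW=1,US=1,PS=0
  L2 @0x2B[21] → 0x2D007  P=1,RW=1,US=1,PS=0
  L3 @0x2D[17] → 0x31007  P=1,RW=1,US=1,PS=0
  ⇒ phys 0x313B2  [4 reads]
#2 VA=0xC0680E12BF8 (r,kernel):
  L0 @0x1D[24] → 0x35007  P=1,RW=1,US=1,PS=0
  L1 @0x35[26] → 0x36007  P=1,RW=1,US=1,PS=0
  L2 @0x36[7] → 0x38007  P=1,RW=1,US=1,PS=0
  L3 @0x38[18] → 0x39007  P=1,RW=1,US=1,PS=0
  ⇒ phys 0x39BF8  [4 reads]

TLB: [["0xC0680E12", "0x39"]]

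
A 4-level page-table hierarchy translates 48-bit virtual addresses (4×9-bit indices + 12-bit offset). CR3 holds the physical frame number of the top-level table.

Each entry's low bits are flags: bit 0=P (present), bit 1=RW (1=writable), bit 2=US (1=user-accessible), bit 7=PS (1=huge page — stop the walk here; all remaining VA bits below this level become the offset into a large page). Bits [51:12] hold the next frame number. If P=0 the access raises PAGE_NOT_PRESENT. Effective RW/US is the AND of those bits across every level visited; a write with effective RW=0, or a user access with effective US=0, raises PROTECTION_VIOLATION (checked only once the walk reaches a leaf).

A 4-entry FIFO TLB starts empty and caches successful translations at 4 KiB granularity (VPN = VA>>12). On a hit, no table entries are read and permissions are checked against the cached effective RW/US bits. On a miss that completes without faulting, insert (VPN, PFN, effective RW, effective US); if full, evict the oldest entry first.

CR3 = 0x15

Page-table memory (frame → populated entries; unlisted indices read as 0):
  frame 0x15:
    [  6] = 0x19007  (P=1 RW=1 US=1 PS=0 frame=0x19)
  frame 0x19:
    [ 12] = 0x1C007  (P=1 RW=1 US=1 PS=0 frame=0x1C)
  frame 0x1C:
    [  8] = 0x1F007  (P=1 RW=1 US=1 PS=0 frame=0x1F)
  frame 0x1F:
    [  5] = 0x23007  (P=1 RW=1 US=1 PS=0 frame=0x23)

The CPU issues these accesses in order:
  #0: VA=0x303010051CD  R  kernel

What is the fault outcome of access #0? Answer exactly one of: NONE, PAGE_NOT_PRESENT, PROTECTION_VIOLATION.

Walk each access:
#0 VA=0x303010051CD (r,kernel):
  L0 @0x15[6] → 0x19007  P=1,RW=1,US=1,PS=0
  L1 @0x19[12] → 0x1C007  P=1,RW=1,US=1,PS=0
  L2 @0x1C[8] → 0x1F007  P=1,RW=1,US=1,PS=0
  L3 @0x1F[5] → 0x23007  P=1,RW=1,US=1,PS=0
  → PA=0x231CD  (4 entries read)

Access #0 fault: NONE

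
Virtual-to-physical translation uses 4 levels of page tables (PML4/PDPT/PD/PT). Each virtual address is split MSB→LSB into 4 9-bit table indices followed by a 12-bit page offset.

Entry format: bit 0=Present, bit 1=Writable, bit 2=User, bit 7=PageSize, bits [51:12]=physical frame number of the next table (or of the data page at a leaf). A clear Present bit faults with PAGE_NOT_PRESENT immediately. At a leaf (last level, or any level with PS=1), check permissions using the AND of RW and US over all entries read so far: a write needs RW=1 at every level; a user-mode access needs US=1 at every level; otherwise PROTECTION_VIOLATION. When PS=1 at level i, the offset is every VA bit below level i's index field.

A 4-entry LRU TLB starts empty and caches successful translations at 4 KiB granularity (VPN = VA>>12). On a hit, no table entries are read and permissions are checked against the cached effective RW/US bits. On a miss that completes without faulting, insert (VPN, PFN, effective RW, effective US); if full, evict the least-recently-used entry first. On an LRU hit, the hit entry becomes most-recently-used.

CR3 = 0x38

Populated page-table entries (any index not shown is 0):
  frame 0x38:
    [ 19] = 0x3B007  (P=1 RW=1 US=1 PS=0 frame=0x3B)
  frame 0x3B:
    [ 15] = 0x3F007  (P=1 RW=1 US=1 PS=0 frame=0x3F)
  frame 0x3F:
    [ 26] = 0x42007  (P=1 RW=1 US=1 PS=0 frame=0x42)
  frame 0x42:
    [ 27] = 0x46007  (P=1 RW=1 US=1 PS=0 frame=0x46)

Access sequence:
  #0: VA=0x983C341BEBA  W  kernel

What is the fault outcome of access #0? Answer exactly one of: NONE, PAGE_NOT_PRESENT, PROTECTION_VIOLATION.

Per-access translation:
#0 VA=0x983C341BEBA (w,kernel):
  lvl0: tbl 0x38, slot 19 ⇒ 0x3B007 (P1/RW1/US1/PS0)
  lvl1: tbl 0x3B, slot 15 ⇒ 0x3F007 (P1/RW1/US1/PS0)
  lvl2: tbl 0x3F, slot 26 ⇒ 0x42007 (P1/RW1/US1/PS0)
  lvl3: tbl 0x42, slot 27 ⇒ 0x46007 (P1/RW1/US1/PS0)
  → PA=0x46EBA  (4 entries read)

Access #0 fault: NONE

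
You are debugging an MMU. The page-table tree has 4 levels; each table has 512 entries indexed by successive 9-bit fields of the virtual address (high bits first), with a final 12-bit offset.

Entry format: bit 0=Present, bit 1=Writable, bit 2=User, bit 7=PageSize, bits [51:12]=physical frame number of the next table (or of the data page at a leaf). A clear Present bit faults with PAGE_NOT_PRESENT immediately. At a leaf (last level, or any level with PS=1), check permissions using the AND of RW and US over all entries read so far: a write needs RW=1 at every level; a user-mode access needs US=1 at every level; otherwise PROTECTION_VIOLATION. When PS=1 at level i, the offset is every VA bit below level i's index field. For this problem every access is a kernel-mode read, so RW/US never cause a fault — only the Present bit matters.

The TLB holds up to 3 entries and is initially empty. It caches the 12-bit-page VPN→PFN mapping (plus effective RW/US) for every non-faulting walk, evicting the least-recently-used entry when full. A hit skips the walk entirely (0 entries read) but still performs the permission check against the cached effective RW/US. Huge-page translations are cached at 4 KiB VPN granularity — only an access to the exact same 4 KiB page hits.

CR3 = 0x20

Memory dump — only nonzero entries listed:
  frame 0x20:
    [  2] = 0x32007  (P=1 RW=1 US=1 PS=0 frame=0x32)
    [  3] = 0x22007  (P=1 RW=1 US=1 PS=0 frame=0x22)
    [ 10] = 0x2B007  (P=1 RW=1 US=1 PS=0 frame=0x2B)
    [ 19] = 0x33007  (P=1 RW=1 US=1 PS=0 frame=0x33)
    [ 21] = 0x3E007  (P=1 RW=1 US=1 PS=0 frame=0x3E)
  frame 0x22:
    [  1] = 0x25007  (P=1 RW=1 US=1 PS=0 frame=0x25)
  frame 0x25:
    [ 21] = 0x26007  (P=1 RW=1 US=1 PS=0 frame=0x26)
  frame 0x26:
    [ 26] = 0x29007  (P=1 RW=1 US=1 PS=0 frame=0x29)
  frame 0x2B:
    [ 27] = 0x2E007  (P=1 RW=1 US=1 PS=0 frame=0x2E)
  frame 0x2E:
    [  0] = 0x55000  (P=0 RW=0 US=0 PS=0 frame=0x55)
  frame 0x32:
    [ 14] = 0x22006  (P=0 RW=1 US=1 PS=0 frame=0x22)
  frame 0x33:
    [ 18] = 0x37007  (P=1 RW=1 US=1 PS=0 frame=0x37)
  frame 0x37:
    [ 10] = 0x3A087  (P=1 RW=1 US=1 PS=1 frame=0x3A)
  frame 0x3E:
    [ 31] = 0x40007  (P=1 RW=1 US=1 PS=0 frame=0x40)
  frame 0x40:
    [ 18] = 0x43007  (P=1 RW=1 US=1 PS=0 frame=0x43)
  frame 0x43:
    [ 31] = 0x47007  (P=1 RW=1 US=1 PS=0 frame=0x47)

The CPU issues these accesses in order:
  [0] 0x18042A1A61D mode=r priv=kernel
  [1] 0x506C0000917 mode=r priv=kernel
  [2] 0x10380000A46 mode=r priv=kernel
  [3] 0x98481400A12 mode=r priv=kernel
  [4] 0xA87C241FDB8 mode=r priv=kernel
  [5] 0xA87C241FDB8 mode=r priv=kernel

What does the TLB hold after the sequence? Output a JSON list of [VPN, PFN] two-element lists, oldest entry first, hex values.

Trace:
#0 VA=0x18042A1A61D (r,kernel):
  L0 @0x20[3] → 0x22007  P=1,RW=1,US=1,PS=0
  L1 @0x22[1] → 0x25007  P=1,RW=1,US=1,PS=0
  L2 @0x25[21] → 0x26007  P=1,RW=1,US=1,PS=0
  L3 @0x26[26] → 0x29007  P=1,RW=1,US=1,PS=0
  ✓ 0x2961D  — 4 lookups
#1 VA=0x506C0000917 (r,kernel):
  L0 @0x20[10] → 0x2B007  P=1,RW=1,US=1,PS=0
  L1 @0x2B[27] → 0x2E007  P=1,RW=1,US=1,PS=0
  L2 @0x2E[0] → 0x55000  P=0,RW=0,US=0,PS=0
  → PAGE_NOT_PRESENT  (3 entries read)
#2 VA=0x10380000A46 (r,kernel):
  L0 @0x20[2] → 0x32007  P=1,RW=1,US=1,PS=0
  L1 @0x32[14] → 0x22006  P=0,RW=1,US=1,PS=0
  → PAGE_NOT_PRESENT  (2 entries read)
#3 VA=0x98481400A12 (r,kernel):
  L0 @0x20[19] → 0x33007  P=1,RW=1,US=1,PS=0
  L1 @0x33[18] → 0x37007  P=1,RW=1,US=1,PS=0
  L2 @0x37[10] → 0x3A087  P=1,RW=1,US=1,PS=1
  ✓ 0x3AA12 (huge @L2)  — 3 lookups
#4 VA=0xA87C241FDB8 (r,kernel):
  L0 @0x20[21] → 0x3E007  P=1,RW=1,US=1,PS=0
  L1 @0x3E[31] → 0x40007  P=1,RW=1,US=1,PS=0
  L2 @0x40[18] → 0x43007  P=1,RW=1,US=1,PS=0
  L3 @0x43[31] → 0x47007  P=1,RW=1,US=1,PS=0
  ✓ 0x47DB8  — 4 lookups
#5 VA=0xA87C241FDB8 (r,kernel):
  TLB hit vpn=0xA87C241F → PA=0x47DB8

TLB: [["0x18042A1A", "0x29"], ["0x98481400", "0x3A"], ["0xA87C241F", "0x47"]]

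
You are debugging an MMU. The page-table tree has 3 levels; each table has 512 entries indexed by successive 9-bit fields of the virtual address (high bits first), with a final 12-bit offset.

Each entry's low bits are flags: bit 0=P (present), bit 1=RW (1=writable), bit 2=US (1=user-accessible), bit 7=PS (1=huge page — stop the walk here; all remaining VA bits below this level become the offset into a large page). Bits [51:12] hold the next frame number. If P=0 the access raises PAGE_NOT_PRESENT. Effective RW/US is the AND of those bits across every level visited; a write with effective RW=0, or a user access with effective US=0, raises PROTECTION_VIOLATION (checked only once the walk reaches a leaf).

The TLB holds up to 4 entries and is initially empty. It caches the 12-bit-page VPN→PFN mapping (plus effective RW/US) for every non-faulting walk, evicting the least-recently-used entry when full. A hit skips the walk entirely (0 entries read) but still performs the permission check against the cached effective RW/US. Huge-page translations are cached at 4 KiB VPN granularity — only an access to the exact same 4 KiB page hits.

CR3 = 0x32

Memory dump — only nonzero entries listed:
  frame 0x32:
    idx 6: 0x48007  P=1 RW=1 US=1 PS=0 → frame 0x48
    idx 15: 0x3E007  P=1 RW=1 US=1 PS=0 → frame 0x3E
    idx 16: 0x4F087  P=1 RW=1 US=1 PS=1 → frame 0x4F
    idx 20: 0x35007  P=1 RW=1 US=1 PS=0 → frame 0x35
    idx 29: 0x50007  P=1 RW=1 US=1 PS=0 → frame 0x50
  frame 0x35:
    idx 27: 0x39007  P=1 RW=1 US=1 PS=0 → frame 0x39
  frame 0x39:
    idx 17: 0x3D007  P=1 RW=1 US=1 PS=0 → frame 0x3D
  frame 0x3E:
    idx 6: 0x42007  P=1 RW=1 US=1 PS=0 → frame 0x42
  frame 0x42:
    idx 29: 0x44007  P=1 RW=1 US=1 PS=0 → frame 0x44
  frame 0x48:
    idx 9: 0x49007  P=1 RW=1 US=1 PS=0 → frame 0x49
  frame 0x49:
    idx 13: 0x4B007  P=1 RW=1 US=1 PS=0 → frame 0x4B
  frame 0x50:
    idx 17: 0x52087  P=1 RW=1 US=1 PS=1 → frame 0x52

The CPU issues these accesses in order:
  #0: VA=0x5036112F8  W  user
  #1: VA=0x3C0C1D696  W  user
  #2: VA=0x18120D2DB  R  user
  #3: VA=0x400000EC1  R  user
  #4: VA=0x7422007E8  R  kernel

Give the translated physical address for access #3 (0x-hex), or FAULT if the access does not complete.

Trace:
#0 VA=0x5036112F8 (w,user):
  lvl0: tbl 0x32, slot 20 ⇒ 0x35007 (P1/RW1/US1/PS0)
  lvl1: tbl 0x35, slot 27 ⇒ 0x39007 (P1/RW1/US1/PS0)
  lvl2: tbl 0x39, slot 17 ⇒ 0x3D007 (P1/RW1/US1/PS0)
  ⇒ phys 0x3D2F8  [3 reads]
#1 VA=0x3C0C1D696 (w,user):
  lvl0: tbl 0x32, slot 15 ⇒ 0x3E007 (P1/RW1/US1/PS0)
  lvl1: tbl 0x3E, slot 6 ⇒ 0x42007 (P1/RW1/US1/PS0)
  lvl2: tbl 0x42, slot 29 ⇒ 0x44007 (P1/RW1/US1/PS0)
  ⇒ phys 0x44696  [3 reads]
#2 VA=0x18120D2DB (r,user):
  lvl0: tbl 0x32, slot 6 ⇒ 0x48007 (P1/RW1/US1/PS0)
  lvl1: tbl 0x48, slot 9 ⇒ 0x49007 (P1/RW1/US1/PS0)
  lvl2: tbl 0x49, slot 13 ⇒ 0x4B007 (P1/RW1/US1/PS0)
  ⇒ phys 0x4B2DB  [3 reads]
#3 VA=0x400000EC1 (r,user):
  lvl0: tbl 0x32, slot 16 ⇒ 0x4F087 (P1/RW1/US1/PS1)
  ⇒ phys 0x4FEC1 (huge @L0)  [1 reads]
#4 VA=0x7422007E8 (r,kernel):
  lvl0: tbl 0x32, slot 29 ⇒ 0x50007 (P1/RW1/US1/PS0)
  lvl1: tbl 0x50, slot 17 ⇒ 0x52087 (P1/RW1/US1/PS1)
  ⇒ phys 0x527E8 (huge @L1)  [2 reads]

Access #3 PA: 0x4FEC1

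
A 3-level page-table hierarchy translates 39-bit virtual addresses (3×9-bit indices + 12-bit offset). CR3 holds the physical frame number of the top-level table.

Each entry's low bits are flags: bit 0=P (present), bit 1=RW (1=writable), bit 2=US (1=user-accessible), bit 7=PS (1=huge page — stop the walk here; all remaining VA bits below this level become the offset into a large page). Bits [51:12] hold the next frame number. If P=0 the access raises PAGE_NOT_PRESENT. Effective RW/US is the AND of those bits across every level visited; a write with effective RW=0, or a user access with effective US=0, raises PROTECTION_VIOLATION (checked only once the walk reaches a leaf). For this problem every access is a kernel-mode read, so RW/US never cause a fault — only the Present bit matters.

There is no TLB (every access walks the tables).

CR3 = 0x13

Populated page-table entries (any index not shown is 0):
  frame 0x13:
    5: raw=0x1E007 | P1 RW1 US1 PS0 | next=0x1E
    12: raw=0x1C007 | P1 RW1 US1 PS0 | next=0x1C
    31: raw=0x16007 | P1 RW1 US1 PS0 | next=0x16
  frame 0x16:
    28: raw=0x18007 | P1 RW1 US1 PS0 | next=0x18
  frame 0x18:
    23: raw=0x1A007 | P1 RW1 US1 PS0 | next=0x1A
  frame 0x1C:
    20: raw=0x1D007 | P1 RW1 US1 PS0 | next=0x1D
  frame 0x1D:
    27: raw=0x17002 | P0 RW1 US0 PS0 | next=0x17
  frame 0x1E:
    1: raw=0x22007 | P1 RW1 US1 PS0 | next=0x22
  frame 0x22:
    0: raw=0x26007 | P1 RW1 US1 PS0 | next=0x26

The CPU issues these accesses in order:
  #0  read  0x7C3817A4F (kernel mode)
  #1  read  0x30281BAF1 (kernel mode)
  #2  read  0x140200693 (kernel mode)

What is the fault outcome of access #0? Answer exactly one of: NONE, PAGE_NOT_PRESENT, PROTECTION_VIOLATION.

Walk each access:
#0 VA=0x7C3817A4F (r,kernel):
  L0: frame=0x13 idx=31 entry=0x16007 [P=1 RW=1 US=1 PS=0]
  L1: frame=0x16 idx=28 entry=0x18007 [P=1 RW=1 US=1 PS=0]
  L2: frame=0x18 idx=23 entry=0x1A007 [P=1 RW=1 US=1 PS=0]
  → PA=0x1AA4F  (3 entries read)
#1 VA=0x30281BAF1 (r,kernel):
  L0: frame=0x13 idx=12 entry=0x1C007 [P=1 RW=1 US=1 PS=0]
  L1: frame=0x1C idx=20 entry=0x1D007 [P=1 RW=1 US=1 PS=0]
  L2: frame=0x1D idx=27 entry=0x17002 [P=0 RW=1 US=0 PS=0]
  ✗ PAGE_NOT_PRESENT  [3 reads]
#2 VA=0x140200693 (r,kernel):
  L0: frame=0x13 idx=5 entry=0x1E007 [P=1 RW=1 US=1 PS=0]
  L1: frame=0x1E idx=1 entry=0x22007 [P=1 RW=1 US=1 PS=0]
  L2: frame=0x22 idx=0 entry=0x26007 [P=1 RW=1 US=1 PS=0]
  → PA=0x26693  (3 entries read)

Access #0 fault: NONE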